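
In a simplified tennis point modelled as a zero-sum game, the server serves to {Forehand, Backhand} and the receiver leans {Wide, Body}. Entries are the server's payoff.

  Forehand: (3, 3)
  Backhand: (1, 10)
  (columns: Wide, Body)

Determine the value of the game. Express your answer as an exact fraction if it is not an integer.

Row minima: Forehand → 3, Backhand → 1; maximin = 3.
Column maxima: Wide → 3, Body → 10; minimax = 3.
Since maximin = minimax = 3, there is a saddle point and the value is 3.

3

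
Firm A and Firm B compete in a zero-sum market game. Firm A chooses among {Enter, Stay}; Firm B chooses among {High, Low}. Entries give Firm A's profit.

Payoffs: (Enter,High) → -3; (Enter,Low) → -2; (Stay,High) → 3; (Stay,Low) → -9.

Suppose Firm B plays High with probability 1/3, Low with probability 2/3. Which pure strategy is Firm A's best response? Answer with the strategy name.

Enter

Expected payoff of Enter: (1/3)·(-3) + (2/3)·(-2) = -7/3.
Expected payoff of Stay: (1/3)·3 + (2/3)·(-9) = -5.
The largest is -7/3, so Firm A's best response is Enter.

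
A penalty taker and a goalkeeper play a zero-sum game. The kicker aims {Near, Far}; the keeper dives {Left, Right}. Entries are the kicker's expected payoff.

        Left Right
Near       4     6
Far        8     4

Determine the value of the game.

Row minima: Near → 4, Far → 4; maximin = 4.
Column maxima: Left → 8, Right → 6; minimax = 6.
4 ≠ 6, so there is no saddle point; optimal play is mixed.
Let the kicker play Near with probability p. Expected payoff against Left: 4p + 8(1−p) = −4p + 8; against Right: 6p + 4(1−p) = 2p + 4.
Setting these equal: −4p + 8 = 2p + 4 ⇒ −6p = -4 ⇒ p = 2/3, and the value is (-4)·(2/3) + 8 = 16/3.
For the keeper: with q = P(Left), equating Near's and Far's payoffs gives −2q + 6 = 4q + 4 ⇒ q = 1/3.

16/3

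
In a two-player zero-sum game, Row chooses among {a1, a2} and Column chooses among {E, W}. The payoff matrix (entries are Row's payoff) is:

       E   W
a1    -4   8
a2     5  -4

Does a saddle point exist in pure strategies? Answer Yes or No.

No

Row minima: a1 → -4, a2 → -4; maximin = -4.
Column maxima: E → 5, W → 8; minimax = 5.
-4 ≠ 5, so no pure-strategy equilibrium exists.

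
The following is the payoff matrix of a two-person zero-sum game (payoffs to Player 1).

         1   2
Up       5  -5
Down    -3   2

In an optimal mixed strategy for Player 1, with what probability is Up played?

Row minima: Up → -5, Down → -3; maximin = -3.
Column maxima: 1 → 5, 2 → 2; minimax = 2.
-3 ≠ 2, so there is no saddle point; optimal play is mixed.
Let Player 1 play Up with probability p. Expected payoff against 1: 5p + (-3)(1−p) = 8p − 3; against 2: (-5)p + 2(1−p) = −7p + 2.
Setting these equal: 8p − 3 = −7p + 2 ⇒ 15p = 5 ⇒ p = 1/3, and the value is (8)·(1/3) − 3 = -1/3.
For Player 2: with q = P(1), equating Up's and Down's payoffs gives 10q − 5 = −5q + 2 ⇒ q = 7/15.

1/3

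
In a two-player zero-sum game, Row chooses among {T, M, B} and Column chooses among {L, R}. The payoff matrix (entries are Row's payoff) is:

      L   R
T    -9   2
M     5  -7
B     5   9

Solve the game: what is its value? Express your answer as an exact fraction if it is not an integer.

5

Row minima: T → -9, M → -7, B → 5; maximin = 5.
Column maxima: L → 5, R → 9; minimax = 5.
Since maximin = minimax = 5, there is a saddle point and the value is 5.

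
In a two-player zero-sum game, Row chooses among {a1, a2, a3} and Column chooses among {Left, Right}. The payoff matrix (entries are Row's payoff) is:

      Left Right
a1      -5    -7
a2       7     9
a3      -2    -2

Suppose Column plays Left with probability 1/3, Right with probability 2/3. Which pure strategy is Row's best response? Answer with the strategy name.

a2

Expected payoff of a1: (1/3)·(-5) + (2/3)·(-7) = -19/3.
Expected payoff of a2: (1/3)·7 + (2/3)·9 = 25/3.
Expected payoff of a3: (1/3)·(-2) + (2/3)·(-2) = -2.
The largest is 25/3, so Row's best response is a2.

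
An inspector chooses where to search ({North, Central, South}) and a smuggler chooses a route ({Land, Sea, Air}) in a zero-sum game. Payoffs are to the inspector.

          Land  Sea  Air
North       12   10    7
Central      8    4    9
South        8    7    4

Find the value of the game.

Row minima: North → 7, Central → 4, South → 4; maximin = 7.
Column maxima: Land → 12, Sea → 10, Air → 9; minimax = 9.
7 ≠ 9, so there is no saddle point; optimal play is mixed.
South is strictly dominated by North, so the inspector never plays it.
Land is strictly dominated by Sea (it gives the inspector strictly more in every row), so the smuggler never plays it.
On the remaining 2×2 (North, Central vs Sea, Air):
Let the inspector play North with probability p. Expected payoff against Sea: 10p + 4(1−p) = 6p + 4; against Air: 7p + 9(1−p) = −2p + 9.
Setting these equal: 6p + 4 = −2p + 9 ⇒ 8p = 5 ⇒ p = 5/8, and the value is (6)·(5/8) + 4 = 31/4.
For the smuggler: with q = P(Sea), equating North's and Central's payoffs gives 3q + 7 = −5q + 9 ⇒ q = 1/4.

31/4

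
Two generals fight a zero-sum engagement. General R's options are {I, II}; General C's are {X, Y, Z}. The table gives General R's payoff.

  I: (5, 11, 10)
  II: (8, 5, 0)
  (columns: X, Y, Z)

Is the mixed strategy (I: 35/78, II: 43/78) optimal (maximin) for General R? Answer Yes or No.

Against X this mix gives (35/78)·5 + (43/78)·8 = 173/26.
Against Y this mix gives (35/78)·11 + (43/78)·5 = 100/13.
Against Z this mix gives (35/78)·10 + (43/78)·0 = 175/39.
General C will play Z, holding General R to 175/39. Shifting weight toward the row that does better against Z would raise this floor (the equalizing mix achieves 80/13 against both Z and X), so the proposed strategy is not optimal.

No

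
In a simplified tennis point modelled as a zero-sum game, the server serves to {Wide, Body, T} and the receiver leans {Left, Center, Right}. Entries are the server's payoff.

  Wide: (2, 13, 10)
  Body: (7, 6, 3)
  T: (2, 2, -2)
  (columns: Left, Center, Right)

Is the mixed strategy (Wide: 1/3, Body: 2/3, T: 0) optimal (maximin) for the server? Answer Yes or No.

Against Left this mix gives (1/3)·2 + (2/3)·7 = 16/3.
Against Center this mix gives (1/3)·13 + (2/3)·6 = 25/3.
Against Right this mix gives (1/3)·10 + (2/3)·3 = 16/3.
All of the receiver's active replies (Left, Right) yield 16/3, and no column does worse for the server. The mix makes the receiver indifferent and guarantees 16/3, so it is optimal.

Yes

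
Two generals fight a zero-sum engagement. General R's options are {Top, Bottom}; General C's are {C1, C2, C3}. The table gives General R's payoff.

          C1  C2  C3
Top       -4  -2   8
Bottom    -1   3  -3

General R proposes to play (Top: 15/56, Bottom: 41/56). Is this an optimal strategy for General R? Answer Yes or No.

Against C1 this mix gives (15/56)·(-4) + (41/56)·(-1) = -101/56.
Against C2 this mix gives (15/56)·(-2) + (41/56)·3 = 93/56.
Against C3 this mix gives (15/56)·8 + (41/56)·(-3) = -3/56.
General C will play C1, holding General R to -101/56. Shifting weight toward the row that does better against C1 would raise this floor (the equalizing mix achieves -10/7 against both C1 and C3), so the proposed strategy is not optimal.

No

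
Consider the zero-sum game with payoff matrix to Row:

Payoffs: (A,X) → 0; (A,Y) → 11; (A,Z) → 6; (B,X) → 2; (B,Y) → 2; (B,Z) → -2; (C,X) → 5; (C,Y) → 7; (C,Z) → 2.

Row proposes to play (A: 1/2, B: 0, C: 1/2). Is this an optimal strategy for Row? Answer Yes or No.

No

Against X this mix gives (1/2)·0 + (1/2)·5 = 5/2.
Against Y this mix gives (1/2)·11 + (1/2)·7 = 9.
Against Z this mix gives (1/2)·6 + (1/2)·2 = 4.
Column will play X, holding Row to 5/2. Shifting weight toward the row that does better against X would raise this floor (the equalizing mix achieves 10/3 against both X and Z), so the proposed strategy is not optimal.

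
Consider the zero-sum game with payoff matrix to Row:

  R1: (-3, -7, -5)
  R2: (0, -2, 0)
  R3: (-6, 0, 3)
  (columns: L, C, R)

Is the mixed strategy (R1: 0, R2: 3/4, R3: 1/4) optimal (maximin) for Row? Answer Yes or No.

Against L this mix gives (3/4)·0 + (1/4)·(-6) = -3/2.
Against C this mix gives (3/4)·(-2) + (1/4)·0 = -3/2.
Against R this mix gives (3/4)·0 + (1/4)·3 = 3/4.
All of Column's active replies (L, C) yield -3/2, and no column does worse for Row. The mix makes Column indifferent and guarantees -3/2, so it is optimal.

Yes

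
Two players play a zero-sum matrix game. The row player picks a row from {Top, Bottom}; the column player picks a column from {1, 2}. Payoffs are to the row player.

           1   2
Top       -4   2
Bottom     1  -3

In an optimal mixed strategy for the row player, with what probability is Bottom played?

3/5

Row minima: Top → -4, Bottom → -3; maximin = -3.
Column maxima: 1 → 1, 2 → 2; minimax = 1.
-3 ≠ 1, so there is no saddle point; optimal play is mixed.
Let the row player play Top with probability p. Expected payoff against 1: (-4)p + 1(1−p) = −5p + 1; against 2: 2p + (-3)(1−p) = 5p − 3.
Setting these equal: −5p + 1 = 5p − 3 ⇒ −10p = -4 ⇒ p = 2/5, and the value is (-5)·(2/5) + 1 = -1.
For the column player: with q = P(1), equating Top's and Bottom's payoffs gives −6q + 2 = 4q − 3 ⇒ q = 1/2.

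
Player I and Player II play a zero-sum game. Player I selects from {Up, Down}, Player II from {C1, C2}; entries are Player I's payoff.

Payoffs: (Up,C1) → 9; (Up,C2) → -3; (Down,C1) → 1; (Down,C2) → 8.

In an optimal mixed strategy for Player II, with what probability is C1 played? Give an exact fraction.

Row minima: Up → -3, Down → 1; maximin = 1.
Column maxima: C1 → 9, C2 → 8; minimax = 8.
1 ≠ 8, so there is no saddle point; optimal play is mixed.
Let Player I play Up with probability p. Expected payoff against C1: 9p + 1(1−p) = 8p + 1; against C2: (-3)p + 8(1−p) = −11p + 8.
Setting these equal: 8p + 1 = −11p + 8 ⇒ 19p = 7 ⇒ p = 7/19, and the value is (8)·(7/19) + 1 = 75/19.
For Player II: with q = P(C1), equating Up's and Down's payoffs gives 12q − 3 = −7q + 8 ⇒ q = 11/19.

11/19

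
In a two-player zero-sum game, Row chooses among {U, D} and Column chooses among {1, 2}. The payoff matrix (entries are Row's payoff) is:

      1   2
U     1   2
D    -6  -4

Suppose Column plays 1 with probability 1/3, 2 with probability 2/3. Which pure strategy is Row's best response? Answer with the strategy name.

Expected payoff of U: (1/3)·1 + (2/3)·2 = 5/3.
Expected payoff of D: (1/3)·(-6) + (2/3)·(-4) = -14/3.
The largest is 5/3, so Row's best response is U.

U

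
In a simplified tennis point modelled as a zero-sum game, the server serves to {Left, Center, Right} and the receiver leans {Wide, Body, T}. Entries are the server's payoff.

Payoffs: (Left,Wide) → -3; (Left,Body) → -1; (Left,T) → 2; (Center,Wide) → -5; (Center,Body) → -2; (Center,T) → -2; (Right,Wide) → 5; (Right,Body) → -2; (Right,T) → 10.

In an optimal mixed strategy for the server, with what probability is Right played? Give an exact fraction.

Row minima: Left → -3, Center → -5, Right → -2; maximin = -2.
Column maxima: Wide → 5, Body → -1, T → 10; minimax = -1.
-2 ≠ -1, so there is no saddle point; optimal play is mixed.
Center is strictly dominated by Left, so the server never plays it.
T is strictly dominated by Wide (it gives the server strictly more in every row), so the receiver never plays it.
On the remaining 2×2 (Left, Right vs Wide, Body):
Let the server play Left with probability p. Expected payoff against Wide: (-3)p + 5(1−p) = −8p + 5; against Body: (-1)p + (-2)(1−p) = p − 2.
Setting these equal: −8p + 5 = p − 2 ⇒ −9p = -7 ⇒ p = 7/9, and the value is (-8)·(7/9) + 5 = -11/9.
For the receiver: with q = P(Wide), equating Left's and Right's payoffs gives −2q − 1 = 7q − 2 ⇒ q = 1/9.

2/9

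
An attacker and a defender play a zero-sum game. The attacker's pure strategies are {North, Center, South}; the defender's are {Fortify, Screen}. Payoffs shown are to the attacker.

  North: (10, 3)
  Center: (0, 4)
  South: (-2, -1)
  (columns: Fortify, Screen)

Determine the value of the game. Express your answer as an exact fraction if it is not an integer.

Row minima: North → 3, Center → 0, South → -2; maximin = 3.
Column maxima: Fortify → 10, Screen → 4; minimax = 4.
3 ≠ 4, so there is no saddle point; optimal play is mixed.
South is strictly dominated by North, so the attacker never plays it.
On the remaining 2×2 (North, Center vs Fortify, Screen):
Let the attacker play North with probability p. Expected payoff against Fortify: 10p + 0(1−p) = 10p; against Screen: 3p + 4(1−p) = −p + 4.
Setting these equal: 10p = −p + 4 ⇒ 11p = 4 ⇒ p = 4/11, and the value is (10)·(4/11) = 40/11.
For the defender: with q = P(Fortify), equating North's and Center's payoffs gives 7q + 3 = −4q + 4 ⇒ q = 1/11.

40/11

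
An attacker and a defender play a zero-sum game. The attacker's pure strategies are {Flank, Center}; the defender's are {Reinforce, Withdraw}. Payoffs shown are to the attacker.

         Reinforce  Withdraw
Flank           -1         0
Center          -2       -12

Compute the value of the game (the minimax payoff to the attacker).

-1

Row minima: Flank → -1, Center → -12; maximin = -1.
Column maxima: Reinforce → -1, Withdraw → 0; minimax = -1.
Since maximin = minimax = -1, there is a saddle point and the value is -1.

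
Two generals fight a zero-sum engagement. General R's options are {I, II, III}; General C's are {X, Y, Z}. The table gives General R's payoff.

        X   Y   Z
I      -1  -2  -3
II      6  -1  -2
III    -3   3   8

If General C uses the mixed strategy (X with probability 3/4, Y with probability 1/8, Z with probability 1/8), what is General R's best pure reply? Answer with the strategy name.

Expected payoff of I: (3/4)·(-1) + (1/8)·(-2) + (1/8)·(-3) = -11/8.
Expected payoff of II: (3/4)·6 + (1/8)·(-1) + (1/8)·(-2) = 33/8.
Expected payoff of III: (3/4)·(-3) + (1/8)·3 + (1/8)·8 = -7/8.
The largest is 33/8, so General R's best response is II.

II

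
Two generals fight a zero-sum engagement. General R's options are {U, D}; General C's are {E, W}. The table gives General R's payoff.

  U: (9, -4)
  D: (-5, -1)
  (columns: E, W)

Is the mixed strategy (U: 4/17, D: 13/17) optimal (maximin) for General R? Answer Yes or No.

Against E this mix gives (4/17)·9 + (13/17)·(-5) = -29/17.
Against W this mix gives (4/17)·(-4) + (13/17)·(-1) = -29/17.
All of General C's active replies (E, W) yield -29/17, and no column does worse for General R. The mix makes General C indifferent and guarantees -29/17, so it is optimal.

Yes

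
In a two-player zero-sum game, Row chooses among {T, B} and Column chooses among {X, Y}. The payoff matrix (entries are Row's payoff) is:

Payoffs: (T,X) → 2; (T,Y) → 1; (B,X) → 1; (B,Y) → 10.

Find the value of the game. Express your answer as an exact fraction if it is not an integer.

19/10

Row minima: T → 1, B → 1; maximin = 1.
Column maxima: X → 2, Y → 10; minimax = 2.
1 ≠ 2, so there is no saddle point; optimal play is mixed.
Let Row play T with probability p. Expected payoff against X: 2p + 1(1−p) = p + 1; against Y: 1p + 10(1−p) = −9p + 10.
Setting these equal: p + 1 = −9p + 10 ⇒ 10p = 9 ⇒ p = 9/10, and the value is (1)·(9/10) + 1 = 19/10.
For Column: with q = P(X), equating T's and B's payoffs gives q + 1 = −9q + 10 ⇒ q = 9/10.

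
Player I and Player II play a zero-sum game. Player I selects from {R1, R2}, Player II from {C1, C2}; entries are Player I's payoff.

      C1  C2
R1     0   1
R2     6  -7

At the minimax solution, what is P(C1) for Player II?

4/7

Row minima: R1 → 0, R2 → -7; maximin = 0.
Column maxima: C1 → 6, C2 → 1; minimax = 1.
0 ≠ 1, so there is no saddle point; optimal play is mixed.
Let Player I play R1 with probability p. Expected payoff against C1: 0p + 6(1−p) = −6p + 6; against C2: 1p + (-7)(1−p) = 8p − 7.
Setting these equal: −6p + 6 = 8p − 7 ⇒ −14p = -13 ⇒ p = 13/14, and the value is (-6)·(13/14) + 6 = 3/7.
For Player II: with q = P(C1), equating R1's and R2's payoffs gives −q + 1 = 13q − 7 ⇒ q = 4/7.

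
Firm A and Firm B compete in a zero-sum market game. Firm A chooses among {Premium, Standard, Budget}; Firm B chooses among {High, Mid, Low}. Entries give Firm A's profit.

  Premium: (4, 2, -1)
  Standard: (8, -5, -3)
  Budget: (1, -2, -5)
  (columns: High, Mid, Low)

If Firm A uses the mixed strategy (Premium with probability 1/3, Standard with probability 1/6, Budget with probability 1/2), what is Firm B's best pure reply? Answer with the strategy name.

If Firm B plays High, Firm A's expected payoff is (1/3)·4 + (1/6)·8 + (1/2)·1 = 19/6.
If Firm B plays Mid, Firm A's expected payoff is (1/3)·2 + (1/6)·(-5) + (1/2)·(-2) = -7/6.
If Firm B plays Low, Firm A's expected payoff is (1/3)·(-1) + (1/6)·(-3) + (1/2)·(-5) = -10/3.
Firm B minimizes Firm A's payoff; the smallest is -10/3, so the best response is Low.

Low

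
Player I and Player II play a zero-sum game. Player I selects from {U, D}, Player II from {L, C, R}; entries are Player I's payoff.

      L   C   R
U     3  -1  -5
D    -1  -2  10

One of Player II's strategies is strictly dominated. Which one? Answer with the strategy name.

L

C holds Player I's payoff strictly below L in every row: -1 < 3, -2 < -1.
So L is strictly dominated for Player II.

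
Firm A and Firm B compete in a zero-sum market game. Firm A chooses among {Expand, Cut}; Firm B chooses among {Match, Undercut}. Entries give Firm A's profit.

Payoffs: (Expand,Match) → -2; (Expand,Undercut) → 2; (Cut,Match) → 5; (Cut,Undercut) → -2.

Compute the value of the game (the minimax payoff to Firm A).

6/11

Row minima: Expand → -2, Cut → -2; maximin = -2.
Column maxima: Match → 5, Undercut → 2; minimax = 2.
-2 ≠ 2, so there is no saddle point; optimal play is mixed.
Let Firm A play Expand with probability p. Expected payoff against Match: (-2)p + 5(1−p) = −7p + 5; against Undercut: 2p + (-2)(1−p) = 4p − 2.
Setting these equal: −7p + 5 = 4p − 2 ⇒ −11p = -7 ⇒ p = 7/11, and the value is (-7)·(7/11) + 5 = 6/11.
For Firm B: with q = P(Match), equating Expand's and Cut's payoffs gives −4q + 2 = 7q − 2 ⇒ q = 4/11.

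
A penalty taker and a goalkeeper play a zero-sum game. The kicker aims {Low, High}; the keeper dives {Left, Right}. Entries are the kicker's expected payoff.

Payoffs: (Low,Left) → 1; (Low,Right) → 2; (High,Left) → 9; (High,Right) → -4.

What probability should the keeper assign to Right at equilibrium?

Row minima: Low → 1, High → -4; maximin = 1.
Column maxima: Left → 9, Right → 2; minimax = 2.
1 ≠ 2, so there is no saddle point; optimal play is mixed.
Let the kicker play Low with probability p. Expected payoff against Left: 1p + 9(1−p) = −8p + 9; against Right: 2p + (-4)(1−p) = 6p − 4.
Setting these equal: −8p + 9 = 6p − 4 ⇒ −14p = -13 ⇒ p = 13/14, and the value is (-8)·(13/14) + 9 = 11/7.
For the keeper: with q = P(Left), equating Low's and High's payoffs gives −q + 2 = 13q − 4 ⇒ q = 3/7.

4/7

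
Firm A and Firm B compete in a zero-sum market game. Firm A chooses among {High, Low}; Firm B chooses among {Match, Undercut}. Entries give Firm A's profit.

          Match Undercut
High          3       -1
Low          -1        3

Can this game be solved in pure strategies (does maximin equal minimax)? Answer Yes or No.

Row minima: High → -1, Low → -1; maximin = -1.
Column maxima: Match → 3, Undercut → 3; minimax = 3.
-1 ≠ 3, so no pure-strategy equilibrium exists.

No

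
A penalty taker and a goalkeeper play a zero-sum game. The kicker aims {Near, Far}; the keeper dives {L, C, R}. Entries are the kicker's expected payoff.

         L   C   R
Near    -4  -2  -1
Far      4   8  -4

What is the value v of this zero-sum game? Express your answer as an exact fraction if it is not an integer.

Row minima: Near → -4, Far → -4; maximin = -4.
Column maxima: L → 4, C → 8, R → -1; minimax = -1.
-4 ≠ -1, so there is no saddle point; optimal play is mixed.
C is strictly dominated by L (it gives the kicker strictly more in every row), so the keeper never plays it.
On the remaining 2×2 (Near, Far vs L, R):
Let the kicker play Near with probability p. Expected payoff against L: (-4)p + 4(1−p) = −8p + 4; against R: (-1)p + (-4)(1−p) = 3p − 4.
Setting these equal: −8p + 4 = 3p − 4 ⇒ −11p = -8 ⇒ p = 8/11, and the value is (-8)·(8/11) + 4 = -20/11.
For the keeper: with q = P(L), equating Near's and Far's payoffs gives −3q − 1 = 8q − 4 ⇒ q = 3/11.

-20/11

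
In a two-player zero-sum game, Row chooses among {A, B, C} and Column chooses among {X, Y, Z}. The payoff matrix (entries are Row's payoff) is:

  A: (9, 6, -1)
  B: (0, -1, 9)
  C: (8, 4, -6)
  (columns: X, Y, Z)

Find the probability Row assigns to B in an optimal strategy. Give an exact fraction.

7/17

Row minima: A → -1, B → -1, C → -6; maximin = -1.
Column maxima: X → 9, Y → 6, Z → 9; minimax = 6.
-1 ≠ 6, so there is no saddle point; optimal play is mixed.
C is strictly dominated by A, so Row never plays it.
X is strictly dominated by Y (it gives Row strictly more in every row), so Column never plays it.
On the remaining 2×2 (A, B vs Y, Z):
Let Row play A with probability p. Expected payoff against Y: 6p + (-1)(1−p) = 7p − 1; against Z: (-1)p + 9(1−p) = −10p + 9.
Setting these equal: 7p − 1 = −10p + 9 ⇒ 17p = 10 ⇒ p = 10/17, and the value is (7)·(10/17) − 1 = 53/17.
For Column: with q = P(Y), equating A's and B's payoffs gives 7q − 1 = −10q + 9 ⇒ q = 10/17.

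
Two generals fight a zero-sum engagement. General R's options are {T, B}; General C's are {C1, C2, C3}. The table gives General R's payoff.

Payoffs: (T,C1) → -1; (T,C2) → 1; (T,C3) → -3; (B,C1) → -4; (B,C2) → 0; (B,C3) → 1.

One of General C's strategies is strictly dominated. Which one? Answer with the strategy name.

C2

C1 holds General R's payoff strictly below C2 in every row: -1 < 1, -4 < 0.
So C2 is strictly dominated for General C.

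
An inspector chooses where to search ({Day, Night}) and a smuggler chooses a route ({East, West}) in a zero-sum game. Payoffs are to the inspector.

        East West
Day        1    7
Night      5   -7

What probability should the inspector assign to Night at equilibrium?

Row minima: Day → 1, Night → -7; maximin = 1.
Column maxima: East → 5, West → 7; minimax = 5.
1 ≠ 5, so there is no saddle point; optimal play is mixed.
Let the inspector play Day with probability p. Expected payoff against East: 1p + 5(1−p) = −4p + 5; against West: 7p + (-7)(1−p) = 14p − 7.
Setting these equal: −4p + 5 = 14p − 7 ⇒ −18p = -12 ⇒ p = 2/3, and the value is (-4)·(2/3) + 5 = 7/3.
For the smuggler: with q = P(East), equating Day's and Night's payoffs gives −6q + 7 = 12q − 7 ⇒ q = 7/9.

1/3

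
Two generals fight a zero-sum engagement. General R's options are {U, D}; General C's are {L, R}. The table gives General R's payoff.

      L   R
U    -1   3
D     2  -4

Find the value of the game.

1/5

Row minima: U → -1, D → -4; maximin = -1.
Column maxima: L → 2, R → 3; minimax = 2.
-1 ≠ 2, so there is no saddle point; optimal play is mixed.
Let General R play U with probability p. Expected payoff against L: (-1)p + 2(1−p) = −3p + 2; against R: 3p + (-4)(1−p) = 7p − 4.
Setting these equal: −3p + 2 = 7p − 4 ⇒ −10p = -6 ⇒ p = 3/5, and the value is (-3)·(3/5) + 2 = 1/5.
For General C: with q = P(L), equating U's and D's payoffs gives −4q + 3 = 6q − 4 ⇒ q = 7/10.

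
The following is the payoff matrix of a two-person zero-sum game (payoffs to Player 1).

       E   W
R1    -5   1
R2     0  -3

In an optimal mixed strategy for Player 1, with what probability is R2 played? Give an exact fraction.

Row minima: R1 → -5, R2 → -3; maximin = -3.
Column maxima: E → 0, W → 1; minimax = 0.
-3 ≠ 0, so there is no saddle point; optimal play is mixed.
Let Player 1 play R1 with probability p. Expected payoff against E: (-5)p + 0(1−p) = −5p; against W: 1p + (-3)(1−p) = 4p − 3.
Setting these equal: −5p = 4p − 3 ⇒ −9p = -3 ⇒ p = 1/3, and the value is (-5)·(1/3) = -5/3.
For Player 2: with q = P(E), equating R1's and R2's payoffs gives −6q + 1 = 3q − 3 ⇒ q = 4/9.

2/3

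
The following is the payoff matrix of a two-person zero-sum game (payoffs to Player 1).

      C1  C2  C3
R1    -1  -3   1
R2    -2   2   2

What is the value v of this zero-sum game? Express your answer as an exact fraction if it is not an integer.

Row minima: R1 → -3, R2 → -2; maximin = -2.
Column maxima: C1 → -1, C2 → 2, C3 → 2; minimax = -1.
-2 ≠ -1, so there is no saddle point; optimal play is mixed.
C3 is strictly dominated by C1 (it gives Player 1 strictly more in every row), so Player 2 never plays it.
On the remaining 2×2 (R1, R2 vs C1, C2):
Let Player 1 play R1 with probability p. Expected payoff against C1: (-1)p + (-2)(1−p) = p − 2; against C2: (-3)p + 2(1−p) = −5p + 2.
Setting these equal: p − 2 = −5p + 2 ⇒ 6p = 4 ⇒ p = 2/3, and the value is (1)·(2/3) − 2 = -4/3.
For Player 2: with q = P(C1), equating R1's and R2's payoffs gives 2q − 3 = −4q + 2 ⇒ q = 5/6.

-4/3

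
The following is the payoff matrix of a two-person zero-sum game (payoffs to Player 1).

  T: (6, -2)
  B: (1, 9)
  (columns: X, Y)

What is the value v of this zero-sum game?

Row minima: T → -2, B → 1; maximin = 1.
Column maxima: X → 6, Y → 9; minimax = 6.
1 ≠ 6, so there is no saddle point; optimal play is mixed.
Let Player 1 play T with probability p. Expected payoff against X: 6p + 1(1−p) = 5p + 1; against Y: (-2)p + 9(1−p) = −11p + 9.
Setting these equal: 5p + 1 = −11p + 9 ⇒ 16p = 8 ⇒ p = 1/2, and the value is (5)·(1/2) + 1 = 7/2.
For Player 2: with q = P(X), equating T's and B's payoffs gives 8q − 2 = −8q + 9 ⇒ q = 11/16.

7/2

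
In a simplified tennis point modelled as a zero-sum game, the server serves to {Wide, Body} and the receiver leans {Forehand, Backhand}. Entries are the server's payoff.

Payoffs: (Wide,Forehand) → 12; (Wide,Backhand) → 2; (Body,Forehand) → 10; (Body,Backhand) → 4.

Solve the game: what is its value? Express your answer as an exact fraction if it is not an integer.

4

Row minima: Wide → 2, Body → 4; maximin = 4.
Column maxima: Forehand → 12, Backhand → 4; minimax = 4.
Since maximin = minimax = 4, there is a saddle point and the value is 4.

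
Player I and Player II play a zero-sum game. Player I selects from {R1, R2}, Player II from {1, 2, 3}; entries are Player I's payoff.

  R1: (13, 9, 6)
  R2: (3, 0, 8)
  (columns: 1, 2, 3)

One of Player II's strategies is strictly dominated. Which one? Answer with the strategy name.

1

2 holds Player I's payoff strictly below 1 in every row: 9 < 13, 0 < 3.
So 1 is strictly dominated for Player II.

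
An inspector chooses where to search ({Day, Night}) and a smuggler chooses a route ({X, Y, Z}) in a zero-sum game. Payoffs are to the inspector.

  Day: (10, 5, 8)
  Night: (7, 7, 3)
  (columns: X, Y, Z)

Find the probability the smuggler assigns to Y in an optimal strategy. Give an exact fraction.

5/7

Row minima: Day → 5, Night → 3; maximin = 5.
Column maxima: X → 10, Y → 7, Z → 8; minimax = 7.
5 ≠ 7, so there is no saddle point; optimal play is mixed.
X is strictly dominated by Z (it gives the inspector strictly more in every row), so the smuggler never plays it.
On the remaining 2×2 (Day, Night vs Y, Z):
Let the inspector play Day with probability p. Expected payoff against Y: 5p + 7(1−p) = −2p + 7; against Z: 8p + 3(1−p) = 5p + 3.
Setting these equal: −2p + 7 = 5p + 3 ⇒ −7p = -4 ⇒ p = 4/7, and the value is (-2)·(4/7) + 7 = 41/7.
For the smuggler: with q = P(Y), equating Day's and Night's payoffs gives −3q + 8 = 4q + 3 ⇒ q = 5/7.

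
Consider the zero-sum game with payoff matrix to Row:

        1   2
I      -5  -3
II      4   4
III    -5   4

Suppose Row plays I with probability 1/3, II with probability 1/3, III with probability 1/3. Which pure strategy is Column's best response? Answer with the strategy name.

1

If Column plays 1, Row's expected payoff is (1/3)·(-5) + (1/3)·4 + (1/3)·(-5) = -2.
If Column plays 2, Row's expected payoff is (1/3)·(-3) + (1/3)·4 + (1/3)·4 = 5/3.
Column minimizes Row's payoff; the smallest is -2, so the best response is 1.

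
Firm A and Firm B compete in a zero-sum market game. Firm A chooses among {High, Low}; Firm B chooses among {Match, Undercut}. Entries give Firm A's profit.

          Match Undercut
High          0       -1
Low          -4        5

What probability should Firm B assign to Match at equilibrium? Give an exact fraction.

3/5

Row minima: High → -1, Low → -4; maximin = -1.
Column maxima: Match → 0, Undercut → 5; minimax = 0.
-1 ≠ 0, so there is no saddle point; optimal play is mixed.
Let Firm A play High with probability p. Expected payoff against Match: 0p + (-4)(1−p) = 4p − 4; against Undercut: (-1)p + 5(1−p) = −6p + 5.
Setting these equal: 4p − 4 = −6p + 5 ⇒ 10p = 9 ⇒ p = 9/10, and the value is (4)·(9/10) − 4 = -2/5.
For Firm B: with q = P(Match), equating High's and Low's payoffs gives q − 1 = −9q + 5 ⇒ q = 3/5.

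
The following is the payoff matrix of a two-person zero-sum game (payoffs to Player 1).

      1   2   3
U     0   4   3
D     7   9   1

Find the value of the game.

Row minima: U → 0, D → 1; maximin = 1.
Column maxima: 1 → 7, 2 → 9, 3 → 3; minimax = 3.
1 ≠ 3, so there is no saddle point; optimal play is mixed.
2 is strictly dominated by 1 (it gives Player 1 strictly more in every row), so Player 2 never plays it.
On the remaining 2×2 (U, D vs 1, 3):
Let Player 1 play U with probability p. Expected payoff against 1: 0p + 7(1−p) = −7p + 7; against 3: 3p + 1(1−p) = 2p + 1.
Setting these equal: −7p + 7 = 2p + 1 ⇒ −9p = -6 ⇒ p = 2/3, and the value is (-7)·(2/3) + 7 = 7/3.
For Player 2: with q = P(1), equating U's and D's payoffs gives −3q + 3 = 6q + 1 ⇒ q = 2/9.

7/3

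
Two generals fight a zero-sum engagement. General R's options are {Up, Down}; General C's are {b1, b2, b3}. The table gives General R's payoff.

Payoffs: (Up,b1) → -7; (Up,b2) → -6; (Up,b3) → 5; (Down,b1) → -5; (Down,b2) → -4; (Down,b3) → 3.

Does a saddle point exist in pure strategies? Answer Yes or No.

Row minima: Up → -7, Down → -5; maximin = -5.
Column maxima: b1 → -5, b2 → -4, b3 → 5; minimax = -5.
maximin = minimax = -5, so a saddle point exists.

Yes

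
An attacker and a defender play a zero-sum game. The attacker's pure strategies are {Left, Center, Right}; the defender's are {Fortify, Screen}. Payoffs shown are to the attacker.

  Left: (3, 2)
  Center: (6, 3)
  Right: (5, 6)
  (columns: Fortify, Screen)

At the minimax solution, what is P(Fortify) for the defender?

3/4

Row minima: Left → 2, Center → 3, Right → 5; maximin = 5.
Column maxima: Fortify → 6, Screen → 6; minimax = 6.
5 ≠ 6, so there is no saddle point; optimal play is mixed.
Left is strictly dominated by Center, so the attacker never plays it.
On the remaining 2×2 (Center, Right vs Fortify, Screen):
Let the attacker play Center with probability p. Expected payoff against Fortify: 6p + 5(1−p) = p + 5; against Screen: 3p + 6(1−p) = −3p + 6.
Setting these equal: p + 5 = −3p + 6 ⇒ 4p = 1 ⇒ p = 1/4, and the value is (1)·(1/4) + 5 = 21/4.
For the defender: with q = P(Fortify), equating Center's and Right's payoffs gives 3q + 3 = −q + 6 ⇒ q = 3/4.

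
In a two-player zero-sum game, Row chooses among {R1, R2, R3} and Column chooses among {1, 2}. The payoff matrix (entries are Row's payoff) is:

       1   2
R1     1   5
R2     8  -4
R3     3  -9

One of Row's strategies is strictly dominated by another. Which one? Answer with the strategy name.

R2 gives a strictly higher payoff than R3 against every column: 8 > 3, -4 > -9.
So R3 is strictly dominated and Row never plays it.

R3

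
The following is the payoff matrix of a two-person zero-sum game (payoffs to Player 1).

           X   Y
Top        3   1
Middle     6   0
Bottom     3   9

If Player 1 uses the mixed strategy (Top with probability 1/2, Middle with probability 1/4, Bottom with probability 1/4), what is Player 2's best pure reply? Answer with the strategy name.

If Player 2 plays X, Player 1's expected payoff is (1/2)·3 + (1/4)·6 + (1/4)·3 = 15/4.
If Player 2 plays Y, Player 1's expected payoff is (1/2)·1 + (1/4)·0 + (1/4)·9 = 11/4.
Player 2 minimizes Player 1's payoff; the smallest is 11/4, so the best response is Y.

Y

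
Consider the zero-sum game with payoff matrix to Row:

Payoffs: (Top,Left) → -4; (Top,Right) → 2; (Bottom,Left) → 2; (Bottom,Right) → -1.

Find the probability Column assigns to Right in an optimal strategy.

Row minima: Top → -4, Bottom → -1; maximin = -1.
Column maxima: Left → 2, Right → 2; minimax = 2.
-1 ≠ 2, so there is no saddle point; optimal play is mixed.
Let Row play Top with probability p. Expected payoff against Left: (-4)p + 2(1−p) = −6p + 2; against Right: 2p + (-1)(1−p) = 3p − 1.
Setting these equal: −6p + 2 = 3p − 1 ⇒ −9p = -3 ⇒ p = 1/3, and the value is (-6)·(1/3) + 2 = 0.
For Column: with q = P(Left), equating Top's and Bottom's payoffs gives −6q + 2 = 3q − 1 ⇒ q = 1/3.

2/3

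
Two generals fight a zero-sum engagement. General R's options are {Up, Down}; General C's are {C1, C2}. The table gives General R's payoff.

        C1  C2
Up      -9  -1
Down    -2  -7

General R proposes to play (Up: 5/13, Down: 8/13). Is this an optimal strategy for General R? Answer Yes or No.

Against C1 this mix gives (5/13)·(-9) + (8/13)·(-2) = -61/13.
Against C2 this mix gives (5/13)·(-1) + (8/13)·(-7) = -61/13.
All of General C's active replies (C1, C2) yield -61/13, and no column does worse for General R. The mix makes General C indifferent and guarantees -61/13, so it is optimal.

Yes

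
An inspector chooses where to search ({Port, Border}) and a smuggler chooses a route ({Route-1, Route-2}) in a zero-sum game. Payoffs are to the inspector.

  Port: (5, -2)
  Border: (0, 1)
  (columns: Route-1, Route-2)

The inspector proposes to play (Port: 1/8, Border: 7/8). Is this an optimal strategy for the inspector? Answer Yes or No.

Yes

Against Route-1 this mix gives (1/8)·5 + (7/8)·0 = 5/8.
Against Route-2 this mix gives (1/8)·(-2) + (7/8)·1 = 5/8.
All of the smuggler's active replies (Route-1, Route-2) yield 5/8, and no column does worse for the inspector. The mix makes the smuggler indifferent and guarantees 5/8, so it is optimal.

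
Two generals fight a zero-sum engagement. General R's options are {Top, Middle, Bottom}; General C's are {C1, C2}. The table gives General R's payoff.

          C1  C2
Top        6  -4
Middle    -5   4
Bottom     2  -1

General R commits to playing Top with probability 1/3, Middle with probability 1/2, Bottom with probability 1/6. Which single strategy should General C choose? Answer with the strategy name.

C1

If General C plays C1, General R's expected payoff is (1/3)·6 + (1/2)·(-5) + (1/6)·2 = -1/6.
If General C plays C2, General R's expected payoff is (1/3)·(-4) + (1/2)·4 + (1/6)·(-1) = 1/2.
General C minimizes General R's payoff; the smallest is -1/6, so the best response is C1.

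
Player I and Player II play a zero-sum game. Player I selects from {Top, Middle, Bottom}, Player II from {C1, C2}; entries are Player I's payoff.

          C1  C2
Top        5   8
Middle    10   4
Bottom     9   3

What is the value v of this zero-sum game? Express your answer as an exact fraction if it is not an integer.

20/3

Row minima: Top → 5, Middle → 4, Bottom → 3; maximin = 5.
Column maxima: C1 → 10, C2 → 8; minimax = 8.
5 ≠ 8, so there is no saddle point; optimal play is mixed.
Bottom is strictly dominated by Middle, so Player I never plays it.
On the remaining 2×2 (Top, Middle vs C1, C2):
Let Player I play Top with probability p. Expected payoff against C1: 5p + 10(1−p) = −5p + 10; against C2: 8p + 4(1−p) = 4p + 4.
Setting these equal: −5p + 10 = 4p + 4 ⇒ −9p = -6 ⇒ p = 2/3, and the value is (-5)·(2/3) + 10 = 20/3.
For Player II: with q = P(C1), equating Top's and Middle's payoffs gives −3q + 8 = 6q + 4 ⇒ q = 4/9.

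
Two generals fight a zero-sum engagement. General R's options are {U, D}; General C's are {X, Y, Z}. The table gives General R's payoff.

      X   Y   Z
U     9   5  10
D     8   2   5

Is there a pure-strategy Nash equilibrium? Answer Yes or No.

Yes

Row minima: U → 5, D → 2; maximin = 5.
Column maxima: X → 9, Y → 5, Z → 10; minimax = 5.
maximin = minimax = 5, so a saddle point exists.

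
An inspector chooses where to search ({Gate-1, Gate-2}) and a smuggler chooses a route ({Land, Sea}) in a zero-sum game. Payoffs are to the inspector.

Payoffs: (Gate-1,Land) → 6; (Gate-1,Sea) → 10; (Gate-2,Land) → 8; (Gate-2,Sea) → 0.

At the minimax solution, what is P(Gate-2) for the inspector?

1/3

Row minima: Gate-1 → 6, Gate-2 → 0; maximin = 6.
Column maxima: Land → 8, Sea → 10; minimax = 8.
6 ≠ 8, so there is no saddle point; optimal play is mixed.
Let the inspector play Gate-1 with probability p. Expected payoff against Land: 6p + 8(1−p) = −2p + 8; against Sea: 10p + 0(1−p) = 10p.
Setting these equal: −2p + 8 = 10p ⇒ −12p = -8 ⇒ p = 2/3, and the value is (-2)·(2/3) + 8 = 20/3.
For the smuggler: with q = P(Land), equating Gate-1's and Gate-2's payoffs gives −4q + 10 = 8q ⇒ q = 5/6.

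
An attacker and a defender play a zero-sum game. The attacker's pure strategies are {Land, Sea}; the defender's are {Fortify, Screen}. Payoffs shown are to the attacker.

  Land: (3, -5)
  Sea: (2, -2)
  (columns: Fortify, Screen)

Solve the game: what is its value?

Row minima: Land → -5, Sea → -2; maximin = -2.
Column maxima: Fortify → 3, Screen → -2; minimax = -2.
Since maximin = minimax = -2, there is a saddle point and the value is -2.

-2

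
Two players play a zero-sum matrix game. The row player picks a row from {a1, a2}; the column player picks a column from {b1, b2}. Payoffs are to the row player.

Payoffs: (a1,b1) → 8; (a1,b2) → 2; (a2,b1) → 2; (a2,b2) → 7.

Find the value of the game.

52/11

Row minima: a1 → 2, a2 → 2; maximin = 2.
Column maxima: b1 → 8, b2 → 7; minimax = 7.
2 ≠ 7, so there is no saddle point; optimal play is mixed.
Let the row player play a1 with probability p. Expected payoff against b1: 8p + 2(1−p) = 6p + 2; against b2: 2p + 7(1−p) = −5p + 7.
Setting these equal: 6p + 2 = −5p + 7 ⇒ 11p = 5 ⇒ p = 5/11, and the value is (6)·(5/11) + 2 = 52/11.
For the column player: with q = P(b1), equating a1's and a2's payoffs gives 6q + 2 = −5q + 7 ⇒ q = 5/11.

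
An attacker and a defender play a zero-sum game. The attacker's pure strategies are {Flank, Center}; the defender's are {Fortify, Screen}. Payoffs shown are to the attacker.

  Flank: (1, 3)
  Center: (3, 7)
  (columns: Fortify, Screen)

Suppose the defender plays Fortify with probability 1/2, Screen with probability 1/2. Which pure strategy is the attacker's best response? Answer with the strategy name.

Expected payoff of Flank: (1/2)·1 + (1/2)·3 = 2.
Expected payoff of Center: (1/2)·3 + (1/2)·7 = 5.
The largest is 5, so the attacker's best response is Center.

Center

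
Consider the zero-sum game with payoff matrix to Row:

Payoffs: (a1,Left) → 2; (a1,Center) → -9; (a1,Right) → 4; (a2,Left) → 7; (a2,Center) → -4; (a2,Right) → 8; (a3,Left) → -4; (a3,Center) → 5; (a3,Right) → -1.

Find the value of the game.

Row minima: a1 → -9, a2 → -4, a3 → -4; maximin = -4.
Column maxima: Left → 7, Center → 5, Right → 8; minimax = 5.
-4 ≠ 5, so there is no saddle point; optimal play is mixed.
a1 is strictly dominated by a2, so Row never plays it.
Right is strictly dominated by Left (it gives Row strictly more in every row), so Column never plays it.
On the remaining 2×2 (a2, a3 vs Left, Center):
Let Row play a2 with probability p. Expected payoff against Left: 7p + (-4)(1−p) = 11p − 4; against Center: (-4)p + 5(1−p) = −9p + 5.
Setting these equal: 11p − 4 = −9p + 5 ⇒ 20p = 9 ⇒ p = 9/20, and the value is (11)·(9/20) − 4 = 19/20.
For Column: with q = P(Left), equating a2's and a3's payoffs gives 11q − 4 = −9q + 5 ⇒ q = 9/20.

19/20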